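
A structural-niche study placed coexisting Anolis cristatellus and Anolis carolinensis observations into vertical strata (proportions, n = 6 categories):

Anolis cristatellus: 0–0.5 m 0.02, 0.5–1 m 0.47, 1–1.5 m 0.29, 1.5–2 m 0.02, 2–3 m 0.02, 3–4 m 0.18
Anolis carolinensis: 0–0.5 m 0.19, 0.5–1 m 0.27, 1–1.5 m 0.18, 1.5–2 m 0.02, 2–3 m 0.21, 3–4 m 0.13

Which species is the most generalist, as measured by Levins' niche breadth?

Σp_crisᵢ² = 0.02² + 0.47² + 0.29² + 0.02² + 0.02² + 0.18² = 0.0004 + 0.2209 + 0.0841 + 0.0004 + 0.0004 + 0.0324 = 0.3386
B_cris = 1 / 0.3386 = 2.9533
Σp_caroᵢ² = 0.19² + 0.27² + 0.18² + 0.02² + 0.21² + 0.13² = 0.0361 + 0.0729 + 0.0324 + 0.0004 + 0.0441 + 0.0169 = 0.2028
B_caro = 1 / 0.2028 = 4.9310
Highest B → broadest niche (most generalist): Anolis carolinensis (B = 4.93).

Anolis carolinensis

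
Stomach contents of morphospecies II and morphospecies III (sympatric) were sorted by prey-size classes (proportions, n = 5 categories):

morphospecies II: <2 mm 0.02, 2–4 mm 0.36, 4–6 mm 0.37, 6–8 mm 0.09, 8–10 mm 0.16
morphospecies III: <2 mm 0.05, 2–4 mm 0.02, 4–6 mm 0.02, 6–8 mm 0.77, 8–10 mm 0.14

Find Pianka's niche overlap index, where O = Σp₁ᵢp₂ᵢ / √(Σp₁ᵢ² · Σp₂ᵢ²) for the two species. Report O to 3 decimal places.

0.249

Σ p₁ᵢp₂ᵢ = 0.0010 + 0.0072 + 0.0074 + 0.0693 + 0.0224 = 0.1073
Σp_1ᵢ² = 0.02² + 0.36² + 0.37² + 0.09² + 0.16² = 0.0004 + 0.1296 + 0.1369 + 0.0081 + 0.0256 = 0.3006
Σp_2ᵢ² = 0.05² + 0.02² + 0.02² + 0.77² + 0.14² = 0.0025 + 0.0004 + 0.0004 + 0.5929 + 0.0196 = 0.6158
O = 0.1073 / √(0.3006 × 0.6158) = 0.1073 / 0.430244 = 0.24939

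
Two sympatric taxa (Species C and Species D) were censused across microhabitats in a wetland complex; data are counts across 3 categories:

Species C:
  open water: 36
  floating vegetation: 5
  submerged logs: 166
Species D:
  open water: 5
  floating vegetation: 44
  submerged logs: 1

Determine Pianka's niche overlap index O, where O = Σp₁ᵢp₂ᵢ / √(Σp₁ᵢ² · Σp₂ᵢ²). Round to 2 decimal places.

Proportions for Species C (n=207): 36/207=0.1739, 5/207=0.0242, 166/207=0.8019
Proportions for Species D (n=50): 5/50=0.1000, 44/50=0.8800, 1/50=0.0200
Σ p₁ᵢp₂ᵢ = 0.017390 + 0.021296 + 0.016038 = 0.054724
Σp_1ᵢ² = 0.1739² + 0.0242² + 0.8019² = 0.030241 + 0.000586 + 0.643044 = 0.673871
Σp_2ᵢ² = 0.1000² + 0.8800² + 0.0200² = 0.010000 + 0.774400 + 0.000400 = 0.784800
O = 0.054724 / √(0.673871 × 0.784800) = 0.054724 / 0.7272235 = 0.0753

0.08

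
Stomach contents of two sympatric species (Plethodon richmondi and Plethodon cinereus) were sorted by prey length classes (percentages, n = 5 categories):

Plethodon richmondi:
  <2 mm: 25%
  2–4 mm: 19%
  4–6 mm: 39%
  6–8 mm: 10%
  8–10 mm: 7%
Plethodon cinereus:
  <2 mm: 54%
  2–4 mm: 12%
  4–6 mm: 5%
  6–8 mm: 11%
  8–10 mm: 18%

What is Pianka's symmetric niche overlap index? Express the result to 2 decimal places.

Convert percentages to proportions (divide by 100).
Σ p₁ᵢp₂ᵢ = 0.1350 + 0.0228 + 0.0195 + 0.0110 + 0.0126 = 0.2009
Σp_1ᵢ² = 0.25² + 0.19² + 0.39² + 0.10² + 0.07² = 0.0625 + 0.0361 + 0.1521 + 0.0100 + 0.0049 = 0.2656
Σp_2ᵢ² = 0.54² + 0.12² + 0.05² + 0.11² + 0.18² = 0.2916 + 0.0144 + 0.0025 + 0.0121 + 0.0324 = 0.3530
O = 0.2009 / √(0.2656 × 0.3530) = 0.2009 / 0.30620 = 0.6561

0.66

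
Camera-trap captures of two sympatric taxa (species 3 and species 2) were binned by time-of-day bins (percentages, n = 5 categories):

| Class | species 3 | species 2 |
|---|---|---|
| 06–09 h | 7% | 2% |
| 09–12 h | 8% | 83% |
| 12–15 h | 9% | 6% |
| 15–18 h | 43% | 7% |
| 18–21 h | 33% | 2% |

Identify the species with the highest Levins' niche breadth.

species 3

Convert percentages to proportions (divide by 100).
Σp_3ᵢ² = 0.07² + 0.08² + 0.09² + 0.43² + 0.33² = 0.0049 + 0.0064 + 0.0081 + 0.1849 + 0.1089 = 0.3132
B_3 = 1 / 0.3132 = 3.1928
Σp_2ᵢ² = 0.02² + 0.83² + 0.06² + 0.07² + 0.02² = 0.0004 + 0.6889 + 0.0036 + 0.0049 + 0.0004 = 0.6982
B_2 = 1 / 0.6982 = 1.4323
Highest B → broadest niche (most generalist): species 3 (B = 3.19).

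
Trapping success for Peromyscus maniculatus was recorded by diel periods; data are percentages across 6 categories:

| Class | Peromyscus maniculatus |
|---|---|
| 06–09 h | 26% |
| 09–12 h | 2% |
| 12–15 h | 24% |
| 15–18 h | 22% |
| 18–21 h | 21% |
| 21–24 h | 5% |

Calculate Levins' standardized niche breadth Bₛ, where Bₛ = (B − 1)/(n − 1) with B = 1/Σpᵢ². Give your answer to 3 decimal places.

Convert percentages to proportions (divide by 100).
Σpᵢ² = 0.26² + 0.02² + 0.24² + 0.22² + 0.21² + 0.05² = 0.0676 + 0.0004 + 0.0576 + 0.0484 + 0.0441 + 0.0025 = 0.2206
B = 1 / 0.2206 = 4.53309
Bₛ = (B − 1)/(n − 1) = (4.53309 − 1)/(6 − 1) = 3.53309/5 = 0.70662

0.707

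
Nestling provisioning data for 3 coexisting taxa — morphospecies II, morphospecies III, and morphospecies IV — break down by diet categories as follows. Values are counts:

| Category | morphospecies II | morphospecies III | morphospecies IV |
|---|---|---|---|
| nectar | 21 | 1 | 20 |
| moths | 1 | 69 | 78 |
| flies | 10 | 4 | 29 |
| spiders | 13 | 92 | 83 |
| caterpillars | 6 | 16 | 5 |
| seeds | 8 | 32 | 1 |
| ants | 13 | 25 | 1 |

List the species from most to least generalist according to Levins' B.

Proportions for morphospecies II (n=72): 21/72=0.2917, 1/72=0.0139, 10/72=0.1389, 13/72=0.1806, 6/72=0.0833, 8/72=0.1111, 13/72=0.1806
Proportions for morphospecies III (n=239): 1/239=0.0042, 69/239=0.2887, 4/239=0.0167, 92/239=0.3849, 16/239=0.0669, 32/239=0.1339, 25/239=0.1046
Proportions for morphospecies IV (n=217): 20/217=0.0922, 78/217=0.3594, 29/217=0.1336, 83/217=0.3825, 5/217=0.0230, 1/217=0.0046, 1/217=0.0046
Σp_IIᵢ² = 0.2917² + 0.0139² + 0.1389² + 0.1806² + 0.0833² + 0.1111² + 0.1806² = 0.085089 + 0.000193 + 0.019293 + 0.032616 + 0.006939 + 0.012343 + 0.032616 = 0.189089
B_II = 1 / 0.189089 = 5.2885
Σp_IIIᵢ² = 0.0042² + 0.2887² + 0.0167² + 0.3849² + 0.0669² + 0.1339² + 0.1046² = 0.000018 + 0.083348 + 0.000279 + 0.148148 + 0.004476 + 0.017929 + 0.010941 = 0.265139
B_III = 1 / 0.265139 = 3.7716
Σp_IVᵢ² = 0.0922² + 0.3594² + 0.1336² + 0.3825² + 0.0230² + 0.0046² + 0.0046² = 0.008501 + 0.129168 + 0.017849 + 0.146306 + 0.000529 + 0.000021 + 0.000021 = 0.302395
B_IV = 1 / 0.302395 = 3.3069
Ranking by B (broadest → narrowest): morphospecies II (5.29) > morphospecies III (3.77) > morphospecies IV (3.31)

morphospecies II > morphospecies III > morphospecies IV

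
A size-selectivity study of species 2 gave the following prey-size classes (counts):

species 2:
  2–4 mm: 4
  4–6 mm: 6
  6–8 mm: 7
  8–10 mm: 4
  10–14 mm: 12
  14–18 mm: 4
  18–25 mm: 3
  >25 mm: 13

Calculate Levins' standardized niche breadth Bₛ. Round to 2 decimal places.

Proportions for species 2 (n=53): 4/53=0.0755, 6/53=0.1132, 7/53=0.1321, 4/53=0.0755, 12/53=0.2264, 4/53=0.0755, 3/53=0.0566, 13/53=0.2453
Σpᵢ² = 0.0755² + 0.1132² + 0.1321² + 0.0755² + 0.2264² + 0.0755² + 0.0566² + 0.2453² = 0.005700 + 0.012814 + 0.017450 + 0.005700 + 0.051257 + 0.005700 + 0.003204 + 0.060172 = 0.161997
B = 1 / 0.161997 = 6.1730
Bₛ = (B − 1)/(n − 1) = (6.1730 − 1)/(8 − 1) = 5.1730/7 = 0.7390

0.74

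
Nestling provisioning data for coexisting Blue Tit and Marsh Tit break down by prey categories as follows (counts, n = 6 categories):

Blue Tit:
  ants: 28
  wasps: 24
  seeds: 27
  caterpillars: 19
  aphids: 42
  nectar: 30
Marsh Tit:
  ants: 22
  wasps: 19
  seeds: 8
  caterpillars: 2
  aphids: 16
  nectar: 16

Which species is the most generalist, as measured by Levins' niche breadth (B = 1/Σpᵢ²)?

Proportions for Blue Tit (n=170): 28/170=0.1647, 24/170=0.1412, 27/170=0.1588, 19/170=0.1118, 42/170=0.2471, 30/170=0.1765
Proportions for Marsh Tit (n=83): 22/83=0.2651, 19/83=0.2289, 8/83=0.0964, 2/83=0.0241, 16/83=0.1928, 16/83=0.1928
Σp_Blueᵢ² = 0.1647² + 0.1412² + 0.1588² + 0.1118² + 0.2471² + 0.1765² = 0.027126 + 0.019937 + 0.025217 + 0.012499 + 0.061058 + 0.031152 = 0.176989
B_Blue = 1 / 0.176989 = 5.6501
Σp_Marsᵢ² = 0.2651² + 0.2289² + 0.0964² + 0.0241² + 0.1928² + 0.1928² = 0.070278 + 0.052395 + 0.009293 + 0.000581 + 0.037172 + 0.037172 = 0.206891
B_Mars = 1 / 0.206891 = 4.8335
Highest B → broadest niche (most generalist): Blue Tit (B = 5.65).

Blue Tit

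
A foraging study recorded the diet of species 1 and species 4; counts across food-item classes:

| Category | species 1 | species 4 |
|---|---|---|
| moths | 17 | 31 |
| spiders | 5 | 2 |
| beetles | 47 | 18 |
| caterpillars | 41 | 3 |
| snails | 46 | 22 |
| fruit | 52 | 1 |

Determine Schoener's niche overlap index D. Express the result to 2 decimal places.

0.60

Proportions for species 1 (n=208): 17/208=0.0817, 5/208=0.0240, 47/208=0.2260, 41/208=0.1971, 46/208=0.2212, 52/208=0.2500
Proportions for species 4 (n=77): 31/77=0.4026, 2/77=0.0260, 18/77=0.2338, 3/77=0.0390, 22/77=0.2857, 1/77=0.0130
Σ|p₁ᵢ − p₂ᵢ| = 0.3209 + 0.0020 + 0.0078 + 0.1581 + 0.0645 + 0.2370 = 0.7903
D = 1 − ½ × 0.7903 = 1 − 0.39515 = 0.60485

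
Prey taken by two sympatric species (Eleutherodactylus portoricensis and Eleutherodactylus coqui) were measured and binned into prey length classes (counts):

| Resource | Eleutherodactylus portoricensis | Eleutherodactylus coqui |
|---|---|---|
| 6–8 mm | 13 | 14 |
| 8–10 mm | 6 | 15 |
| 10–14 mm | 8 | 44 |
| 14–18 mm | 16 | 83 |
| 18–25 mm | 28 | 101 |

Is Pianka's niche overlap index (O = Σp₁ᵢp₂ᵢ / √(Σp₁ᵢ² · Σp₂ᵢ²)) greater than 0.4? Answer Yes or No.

Yes

Proportions for Eleutherodactylus portoricensis (n=71): 13/71=0.1831, 6/71=0.0845, 8/71=0.1127, 16/71=0.2254, 28/71=0.3944
Proportions for Eleutherodactylus coqui (n=257): 14/257=0.0545, 15/257=0.0584, 44/257=0.1712, 83/257=0.3230, 101/257=0.3930
Σ p₁ᵢp₂ᵢ = 0.009979 + 0.004935 + 0.019294 + 0.072804 + 0.154999 = 0.262011
Σp_1ᵢ² = 0.1831² + 0.0845² + 0.1127² + 0.2254² + 0.3944² = 0.033526 + 0.007140 + 0.012701 + 0.050805 + 0.155551 = 0.259723
Σp_2ᵢ² = 0.0545² + 0.0584² + 0.1712² + 0.3230² + 0.3930² = 0.002970 + 0.003411 + 0.029309 + 0.104329 + 0.154449 = 0.294468
O = 0.262011 / √(0.259723 × 0.294468) = 0.262011 / 0.2765504 = 0.9474
O = 0.9474 > 0.4 → Yes.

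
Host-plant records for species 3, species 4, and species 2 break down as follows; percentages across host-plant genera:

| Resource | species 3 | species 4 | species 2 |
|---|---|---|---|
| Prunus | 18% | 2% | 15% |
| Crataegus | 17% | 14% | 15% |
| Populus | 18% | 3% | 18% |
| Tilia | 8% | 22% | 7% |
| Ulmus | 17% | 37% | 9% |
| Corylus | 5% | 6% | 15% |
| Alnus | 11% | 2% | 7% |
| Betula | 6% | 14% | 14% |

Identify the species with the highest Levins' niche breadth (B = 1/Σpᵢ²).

Convert percentages to proportions (divide by 100).
Σp_3ᵢ² = 0.18² + 0.17² + 0.18² + 0.08² + 0.17² + 0.05² + 0.11² + 0.06² = 0.0324 + 0.0289 + 0.0324 + 0.0064 + 0.0289 + 0.0025 + 0.0121 + 0.0036 = 0.1472
B_3 = 1 / 0.1472 = 6.7935
Σp_4ᵢ² = 0.02² + 0.14² + 0.03² + 0.22² + 0.37² + 0.06² + 0.02² + 0.14² = 0.0004 + 0.0196 + 0.0009 + 0.0484 + 0.1369 + 0.0036 + 0.0004 + 0.0196 = 0.2298
B_4 = 1 / 0.2298 = 4.3516
Σp_2ᵢ² = 0.15² + 0.15² + 0.18² + 0.07² + 0.09² + 0.15² + 0.07² + 0.14² = 0.0225 + 0.0225 + 0.0324 + 0.0049 + 0.0081 + 0.0225 + 0.0049 + 0.0196 = 0.1374
B_2 = 1 / 0.1374 = 7.2780
Highest B → broadest niche (most generalist): species 2 (B = 7.28).

species 2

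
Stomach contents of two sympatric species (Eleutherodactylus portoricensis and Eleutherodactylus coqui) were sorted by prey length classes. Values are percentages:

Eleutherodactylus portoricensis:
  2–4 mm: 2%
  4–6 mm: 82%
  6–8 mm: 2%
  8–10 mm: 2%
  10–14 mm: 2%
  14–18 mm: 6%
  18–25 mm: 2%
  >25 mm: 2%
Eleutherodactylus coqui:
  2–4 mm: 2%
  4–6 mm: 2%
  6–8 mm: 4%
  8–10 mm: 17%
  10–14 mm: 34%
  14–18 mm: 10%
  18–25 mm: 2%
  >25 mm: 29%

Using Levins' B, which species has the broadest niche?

Eleutherodactylus coqui

Convert percentages to proportions (divide by 100).
Σp_portᵢ² = 0.02² + 0.82² + 0.02² + 0.02² + 0.02² + 0.06² + 0.02² + 0.02² = 0.0004 + 0.6724 + 0.0004 + 0.0004 + 0.0004 + 0.0036 + 0.0004 + 0.0004 = 0.6784
B_port = 1 / 0.6784 = 1.4741
Σp_coquᵢ² = 0.02² + 0.02² + 0.04² + 0.17² + 0.34² + 0.10² + 0.02² + 0.29² = 0.0004 + 0.0004 + 0.0016 + 0.0289 + 0.1156 + 0.0100 + 0.0004 + 0.0841 = 0.2414
B_coqu = 1 / 0.2414 = 4.1425
Highest B → broadest niche (most generalist): Eleutherodactylus coqui (B = 4.14).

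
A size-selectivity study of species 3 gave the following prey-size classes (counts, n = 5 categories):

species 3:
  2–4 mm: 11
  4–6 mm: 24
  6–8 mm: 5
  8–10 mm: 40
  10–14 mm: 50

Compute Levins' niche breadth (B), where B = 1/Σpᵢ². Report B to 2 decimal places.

3.50

Proportions for species 3 (n=130): 11/130=0.0846, 24/130=0.1846, 5/130=0.0385, 40/130=0.3077, 50/130=0.3846
Σpᵢ² = 0.0846² + 0.1846² + 0.0385² + 0.3077² + 0.3846² = 0.007157 + 0.034077 + 0.001482 + 0.094679 + 0.147917 = 0.285312
B = 1 / 0.285312 = 3.5049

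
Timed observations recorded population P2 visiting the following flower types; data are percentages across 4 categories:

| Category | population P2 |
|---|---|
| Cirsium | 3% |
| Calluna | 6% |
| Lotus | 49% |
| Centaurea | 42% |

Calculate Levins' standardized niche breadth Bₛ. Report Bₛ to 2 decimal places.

0.46

Convert percentages to proportions (divide by 100).
Σpᵢ² = 0.03² + 0.06² + 0.49² + 0.42² = 0.0009 + 0.0036 + 0.2401 + 0.1764 = 0.4210
B = 1 / 0.4210 = 2.3753
Bₛ = (B − 1)/(n − 1) = (2.3753 − 1)/(4 − 1) = 1.3753/3 = 0.4584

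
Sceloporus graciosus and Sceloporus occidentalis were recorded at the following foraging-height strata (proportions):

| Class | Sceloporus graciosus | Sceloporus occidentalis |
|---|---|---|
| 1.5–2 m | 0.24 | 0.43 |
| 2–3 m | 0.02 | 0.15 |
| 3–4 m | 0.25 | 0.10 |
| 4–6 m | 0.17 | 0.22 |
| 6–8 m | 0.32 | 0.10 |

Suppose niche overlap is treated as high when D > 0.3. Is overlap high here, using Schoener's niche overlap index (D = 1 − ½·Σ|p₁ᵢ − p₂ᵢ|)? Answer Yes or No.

Σ|p₁ᵢ − p₂ᵢ| = 0.19 + 0.13 + 0.15 + 0.05 + 0.22 = 0.74
D = 1 − ½ × 0.74 = 1 − 0.370 = 0.6300
D = 0.6300 > 0.3 → Yes.

Yes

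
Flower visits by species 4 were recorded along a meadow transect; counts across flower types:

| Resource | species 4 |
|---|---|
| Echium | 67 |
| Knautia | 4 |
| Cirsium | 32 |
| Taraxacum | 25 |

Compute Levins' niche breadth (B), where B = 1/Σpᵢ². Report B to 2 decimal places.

Proportions for species 4 (n=128): 67/128=0.5234, 4/128=0.0313, 32/128=0.2500, 25/128=0.1953
Σpᵢ² = 0.5234² + 0.0313² + 0.2500² + 0.1953² = 0.273948 + 0.000980 + 0.062500 + 0.038142 = 0.375570
B = 1 / 0.375570 = 2.6626

2.66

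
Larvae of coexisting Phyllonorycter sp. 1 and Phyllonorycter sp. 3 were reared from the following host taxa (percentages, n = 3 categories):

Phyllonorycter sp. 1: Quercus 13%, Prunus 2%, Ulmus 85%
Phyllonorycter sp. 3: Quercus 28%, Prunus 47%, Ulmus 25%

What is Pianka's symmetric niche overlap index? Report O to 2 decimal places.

0.50

Convert percentages to proportions (divide by 100).
Σ p₁ᵢp₂ᵢ = 0.0364 + 0.0094 + 0.2125 = 0.2583
Σp_1ᵢ² = 0.13² + 0.02² + 0.85² = 0.0169 + 0.0004 + 0.7225 = 0.7398
Σp_2ᵢ² = 0.28² + 0.47² + 0.25² = 0.0784 + 0.2209 + 0.0625 = 0.3618
O = 0.2583 / √(0.7398 × 0.3618) = 0.2583 / 0.51736 = 0.4993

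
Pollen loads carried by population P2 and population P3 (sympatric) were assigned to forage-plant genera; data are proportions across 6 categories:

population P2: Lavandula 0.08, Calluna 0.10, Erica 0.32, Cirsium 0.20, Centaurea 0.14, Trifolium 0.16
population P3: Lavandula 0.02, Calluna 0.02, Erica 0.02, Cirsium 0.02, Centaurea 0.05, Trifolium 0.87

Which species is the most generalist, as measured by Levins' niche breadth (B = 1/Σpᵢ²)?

Σp_P2ᵢ² = 0.08² + 0.10² + 0.32² + 0.20² + 0.14² + 0.16² = 0.0064 + 0.0100 + 0.1024 + 0.0400 + 0.0196 + 0.0256 = 0.2040
B_P2 = 1 / 0.2040 = 4.9020
Σp_P3ᵢ² = 0.02² + 0.02² + 0.02² + 0.02² + 0.05² + 0.87² = 0.0004 + 0.0004 + 0.0004 + 0.0004 + 0.0025 + 0.7569 = 0.7610
B_P3 = 1 / 0.7610 = 1.3141
Highest B → broadest niche (most generalist): population P2 (B = 4.90).

population P2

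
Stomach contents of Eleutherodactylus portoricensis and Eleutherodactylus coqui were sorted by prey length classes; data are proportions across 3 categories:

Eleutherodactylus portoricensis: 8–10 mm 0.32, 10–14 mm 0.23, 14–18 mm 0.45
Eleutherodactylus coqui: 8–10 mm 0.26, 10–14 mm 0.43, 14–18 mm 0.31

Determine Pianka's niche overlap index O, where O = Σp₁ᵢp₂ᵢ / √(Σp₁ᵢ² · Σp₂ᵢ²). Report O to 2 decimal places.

0.91

Σ p₁ᵢp₂ᵢ = 0.0832 + 0.0989 + 0.1395 = 0.3216
Σp_1ᵢ² = 0.32² + 0.23² + 0.45² = 0.1024 + 0.0529 + 0.2025 = 0.3578
Σp_2ᵢ² = 0.26² + 0.43² + 0.31² = 0.0676 + 0.1849 + 0.0961 = 0.3486
O = 0.3216 / √(0.3578 × 0.3486) = 0.3216 / 0.35317 = 0.9106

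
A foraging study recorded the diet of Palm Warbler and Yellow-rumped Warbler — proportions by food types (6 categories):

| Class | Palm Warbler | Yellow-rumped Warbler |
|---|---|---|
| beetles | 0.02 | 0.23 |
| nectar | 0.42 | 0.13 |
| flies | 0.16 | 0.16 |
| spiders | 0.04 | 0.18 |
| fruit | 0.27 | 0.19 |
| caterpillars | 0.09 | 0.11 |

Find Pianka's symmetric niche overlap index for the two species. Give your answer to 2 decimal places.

Σ p₁ᵢp₂ᵢ = 0.0046 + 0.0546 + 0.0256 + 0.0072 + 0.0513 + 0.0099 = 0.1532
Σp_1ᵢ² = 0.02² + 0.42² + 0.16² + 0.04² + 0.27² + 0.09² = 0.0004 + 0.1764 + 0.0256 + 0.0016 + 0.0729 + 0.0081 = 0.2850
Σp_2ᵢ² = 0.23² + 0.13² + 0.16² + 0.18² + 0.19² + 0.11² = 0.0529 + 0.0169 + 0.0256 + 0.0324 + 0.0361 + 0.0121 = 0.1760
O = 0.1532 / √(0.2850 × 0.1760) = 0.1532 / 0.22396 = 0.6841

0.68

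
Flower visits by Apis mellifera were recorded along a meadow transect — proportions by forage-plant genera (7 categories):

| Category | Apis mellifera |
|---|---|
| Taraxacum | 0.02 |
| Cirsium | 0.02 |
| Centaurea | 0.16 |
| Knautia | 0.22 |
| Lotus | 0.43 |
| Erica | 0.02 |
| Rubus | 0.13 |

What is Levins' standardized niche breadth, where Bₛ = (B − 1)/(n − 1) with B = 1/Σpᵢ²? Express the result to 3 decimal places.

0.435

Σpᵢ² = 0.02² + 0.02² + 0.16² + 0.22² + 0.43² + 0.02² + 0.13² = 0.0004 + 0.0004 + 0.0256 + 0.0484 + 0.1849 + 0.0004 + 0.0169 = 0.2770
B = 1 / 0.2770 = 3.61011
Bₛ = (B − 1)/(n − 1) = (3.61011 − 1)/(7 − 1) = 2.61011/6 = 0.43502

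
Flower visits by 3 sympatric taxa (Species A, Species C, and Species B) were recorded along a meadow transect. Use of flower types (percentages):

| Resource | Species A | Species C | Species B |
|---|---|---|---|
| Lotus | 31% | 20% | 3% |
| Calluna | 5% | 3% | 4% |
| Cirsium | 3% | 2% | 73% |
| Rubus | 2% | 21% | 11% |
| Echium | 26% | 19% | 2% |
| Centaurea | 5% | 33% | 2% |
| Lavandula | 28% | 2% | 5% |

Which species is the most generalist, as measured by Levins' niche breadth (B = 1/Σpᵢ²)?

Convert percentages to proportions (divide by 100).
Σp_Aᵢ² = 0.31² + 0.05² + 0.03² + 0.02² + 0.26² + 0.05² + 0.28² = 0.0961 + 0.0025 + 0.0009 + 0.0004 + 0.0676 + 0.0025 + 0.0784 = 0.2484
B_A = 1 / 0.2484 = 4.0258
Σp_Cᵢ² = 0.20² + 0.03² + 0.02² + 0.21² + 0.19² + 0.33² + 0.02² = 0.0400 + 0.0009 + 0.0004 + 0.0441 + 0.0361 + 0.1089 + 0.0004 = 0.2308
B_C = 1 / 0.2308 = 4.3328
Σp_Bᵢ² = 0.03² + 0.04² + 0.73² + 0.11² + 0.02² + 0.02² + 0.05² = 0.0009 + 0.0016 + 0.5329 + 0.0121 + 0.0004 + 0.0004 + 0.0025 = 0.5508
B_B = 1 / 0.5508 = 1.8155
Highest B → broadest niche (most generalist): Species C (B = 4.33).

Species C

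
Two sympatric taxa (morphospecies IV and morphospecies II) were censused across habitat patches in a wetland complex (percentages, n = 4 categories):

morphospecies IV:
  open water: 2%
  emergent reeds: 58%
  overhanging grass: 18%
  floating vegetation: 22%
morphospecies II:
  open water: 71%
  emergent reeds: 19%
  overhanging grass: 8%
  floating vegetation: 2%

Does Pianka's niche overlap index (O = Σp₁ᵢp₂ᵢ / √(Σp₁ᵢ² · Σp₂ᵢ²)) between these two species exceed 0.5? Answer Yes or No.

No

Convert percentages to proportions (divide by 100).
Σ p₁ᵢp₂ᵢ = 0.0142 + 0.1102 + 0.0144 + 0.0044 = 0.1432
Σp_1ᵢ² = 0.02² + 0.58² + 0.18² + 0.22² = 0.0004 + 0.3364 + 0.0324 + 0.0484 = 0.4176
Σp_2ᵢ² = 0.71² + 0.19² + 0.08² + 0.02² = 0.5041 + 0.0361 + 0.0064 + 0.0004 = 0.5470
O = 0.1432 / √(0.4176 × 0.5470) = 0.1432 / 0.47794 = 0.2996
O = 0.2996 < 0.5 → No.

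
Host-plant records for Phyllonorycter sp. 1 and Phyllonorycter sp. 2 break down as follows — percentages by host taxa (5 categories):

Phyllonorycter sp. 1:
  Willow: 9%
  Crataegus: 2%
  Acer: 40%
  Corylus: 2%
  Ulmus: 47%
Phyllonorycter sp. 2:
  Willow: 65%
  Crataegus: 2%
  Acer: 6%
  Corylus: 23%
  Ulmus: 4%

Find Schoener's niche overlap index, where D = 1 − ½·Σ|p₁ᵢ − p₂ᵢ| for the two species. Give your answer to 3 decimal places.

0.230

Convert percentages to proportions (divide by 100).
Σ|p₁ᵢ − p₂ᵢ| = 0.56 + 0.00 + 0.34 + 0.21 + 0.43 = 1.54
D = 1 − ½ × 1.54 = 1 − 0.770 = 0.23000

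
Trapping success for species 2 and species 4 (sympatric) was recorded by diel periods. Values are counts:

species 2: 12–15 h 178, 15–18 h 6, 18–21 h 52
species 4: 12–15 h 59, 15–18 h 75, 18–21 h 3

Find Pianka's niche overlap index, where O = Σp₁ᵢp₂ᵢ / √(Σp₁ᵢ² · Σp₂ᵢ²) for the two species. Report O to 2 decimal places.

Proportions for species 2 (n=236): 178/236=0.7542, 6/236=0.0254, 52/236=0.2203
Proportions for species 4 (n=137): 59/137=0.4307, 75/137=0.5474, 3/137=0.0219
Σ p₁ᵢp₂ᵢ = 0.324834 + 0.013904 + 0.004825 = 0.343563
Σp_1ᵢ² = 0.7542² + 0.0254² + 0.2203² = 0.568818 + 0.000645 + 0.048532 = 0.617995
Σp_2ᵢ² = 0.4307² + 0.5474² + 0.0219² = 0.185502 + 0.299647 + 0.000480 = 0.485629
O = 0.343563 / √(0.617995 × 0.485629) = 0.343563 / 0.5478287 = 0.6271

0.63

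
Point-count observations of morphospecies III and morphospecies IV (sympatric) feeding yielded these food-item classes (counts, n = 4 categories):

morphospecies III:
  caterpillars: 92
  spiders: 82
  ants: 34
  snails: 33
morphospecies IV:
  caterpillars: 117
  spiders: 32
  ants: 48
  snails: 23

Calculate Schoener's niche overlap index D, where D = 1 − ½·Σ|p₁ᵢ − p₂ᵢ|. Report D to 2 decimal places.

0.77

Proportions for morphospecies III (n=241): 92/241=0.3817, 82/241=0.3402, 34/241=0.1411, 33/241=0.1369
Proportions for morphospecies IV (n=220): 117/220=0.5318, 32/220=0.1455, 48/220=0.2182, 23/220=0.1045
Σ|p₁ᵢ − p₂ᵢ| = 0.1501 + 0.1947 + 0.0771 + 0.0324 = 0.4543
D = 1 − ½ × 0.4543 = 1 − 0.22715 = 0.77285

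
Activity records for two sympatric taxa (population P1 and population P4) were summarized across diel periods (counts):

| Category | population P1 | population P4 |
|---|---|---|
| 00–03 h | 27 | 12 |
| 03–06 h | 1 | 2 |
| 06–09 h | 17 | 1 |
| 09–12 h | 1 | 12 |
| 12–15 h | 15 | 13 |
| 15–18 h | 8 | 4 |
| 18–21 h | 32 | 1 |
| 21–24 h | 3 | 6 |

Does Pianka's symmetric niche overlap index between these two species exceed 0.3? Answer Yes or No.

Yes

Proportions for population P1 (n=104): 27/104=0.2596, 1/104=0.0096, 17/104=0.1635, 1/104=0.0096, 15/104=0.1442, 8/104=0.0769, 32/104=0.3077, 3/104=0.0288
Proportions for population P4 (n=51): 12/51=0.2353, 2/51=0.0392, 1/51=0.0196, 12/51=0.2353, 13/51=0.2549, 4/51=0.0784, 1/51=0.0196, 6/51=0.1176
Σ p₁ᵢp₂ᵢ = 0.061084 + 0.000376 + 0.003205 + 0.002259 + 0.036757 + 0.006029 + 0.006031 + 0.003387 = 0.119128
Σp_1ᵢ² = 0.2596² + 0.0096² + 0.1635² + 0.0096² + 0.1442² + 0.0769² + 0.3077² + 0.0288² = 0.067392 + 0.000092 + 0.026732 + 0.000092 + 0.020794 + 0.005914 + 0.094679 + 0.000829 = 0.216524
Σp_2ᵢ² = 0.2353² + 0.0392² + 0.0196² + 0.2353² + 0.2549² + 0.0784² + 0.0196² + 0.1176² = 0.055366 + 0.001537 + 0.000384 + 0.055366 + 0.064974 + 0.006147 + 0.000384 + 0.013830 = 0.197988
O = 0.119128 / √(0.216524 × 0.197988) = 0.119128 / 0.2070487 = 0.5754
O = 0.5754 > 0.3 → Yes.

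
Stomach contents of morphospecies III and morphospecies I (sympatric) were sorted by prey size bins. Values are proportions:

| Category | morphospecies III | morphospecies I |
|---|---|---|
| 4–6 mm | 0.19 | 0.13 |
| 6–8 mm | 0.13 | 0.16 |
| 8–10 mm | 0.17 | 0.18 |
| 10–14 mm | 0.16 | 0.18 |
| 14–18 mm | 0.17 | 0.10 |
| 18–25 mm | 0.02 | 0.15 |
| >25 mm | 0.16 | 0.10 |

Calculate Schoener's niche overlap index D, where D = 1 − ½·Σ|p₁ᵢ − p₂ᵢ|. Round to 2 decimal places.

0.81

Σ|p₁ᵢ − p₂ᵢ| = 0.06 + 0.03 + 0.01 + 0.02 + 0.07 + 0.13 + 0.06 = 0.38
D = 1 − ½ × 0.38 = 1 − 0.190 = 0.8100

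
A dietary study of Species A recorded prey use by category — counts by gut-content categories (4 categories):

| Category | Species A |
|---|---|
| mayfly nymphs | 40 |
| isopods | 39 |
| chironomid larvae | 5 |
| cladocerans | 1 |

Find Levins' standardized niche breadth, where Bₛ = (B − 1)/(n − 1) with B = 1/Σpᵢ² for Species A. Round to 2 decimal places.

0.43

Proportions for Species A (n=85): 40/85=0.4706, 39/85=0.4588, 5/85=0.0588, 1/85=0.0118
Σpᵢ² = 0.4706² + 0.4588² + 0.0588² + 0.0118² = 0.221464 + 0.210497 + 0.003457 + 0.000139 = 0.435557
B = 1 / 0.435557 = 2.2959
Bₛ = (B − 1)/(n − 1) = (2.2959 − 1)/(4 − 1) = 1.2959/3 = 0.4320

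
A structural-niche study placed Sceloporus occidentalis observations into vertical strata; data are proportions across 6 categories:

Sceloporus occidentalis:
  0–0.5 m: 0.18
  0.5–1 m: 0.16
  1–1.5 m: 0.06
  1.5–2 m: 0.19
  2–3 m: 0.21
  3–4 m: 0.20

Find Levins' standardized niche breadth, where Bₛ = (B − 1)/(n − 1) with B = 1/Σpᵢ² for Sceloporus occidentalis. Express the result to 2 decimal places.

Σpᵢ² = 0.18² + 0.16² + 0.06² + 0.19² + 0.21² + 0.20² = 0.0324 + 0.0256 + 0.0036 + 0.0361 + 0.0441 + 0.0400 = 0.1818
B = 1 / 0.1818 = 5.5006
Bₛ = (B − 1)/(n − 1) = (5.5006 − 1)/(6 − 1) = 4.5006/5 = 0.9001

0.90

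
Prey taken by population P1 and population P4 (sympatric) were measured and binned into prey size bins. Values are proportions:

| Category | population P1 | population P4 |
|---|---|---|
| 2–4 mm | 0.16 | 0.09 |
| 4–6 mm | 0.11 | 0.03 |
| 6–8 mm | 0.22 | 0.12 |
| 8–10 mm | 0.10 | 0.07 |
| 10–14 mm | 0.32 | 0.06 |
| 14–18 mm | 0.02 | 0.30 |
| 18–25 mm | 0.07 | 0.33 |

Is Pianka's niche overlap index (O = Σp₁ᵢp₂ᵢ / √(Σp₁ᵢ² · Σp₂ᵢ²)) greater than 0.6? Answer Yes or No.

Σ p₁ᵢp₂ᵢ = 0.0144 + 0.0033 + 0.0264 + 0.0070 + 0.0192 + 0.0060 + 0.0231 = 0.0994
Σp_1ᵢ² = 0.16² + 0.11² + 0.22² + 0.10² + 0.32² + 0.02² + 0.07² = 0.0256 + 0.0121 + 0.0484 + 0.0100 + 0.1024 + 0.0004 + 0.0049 = 0.2038
Σp_2ᵢ² = 0.09² + 0.03² + 0.12² + 0.07² + 0.06² + 0.30² + 0.33² = 0.0081 + 0.0009 + 0.0144 + 0.0049 + 0.0036 + 0.0900 + 0.1089 = 0.2308
O = 0.0994 / √(0.2038 × 0.2308) = 0.0994 / 0.21688 = 0.4583
O = 0.4583 < 0.6 → No.

No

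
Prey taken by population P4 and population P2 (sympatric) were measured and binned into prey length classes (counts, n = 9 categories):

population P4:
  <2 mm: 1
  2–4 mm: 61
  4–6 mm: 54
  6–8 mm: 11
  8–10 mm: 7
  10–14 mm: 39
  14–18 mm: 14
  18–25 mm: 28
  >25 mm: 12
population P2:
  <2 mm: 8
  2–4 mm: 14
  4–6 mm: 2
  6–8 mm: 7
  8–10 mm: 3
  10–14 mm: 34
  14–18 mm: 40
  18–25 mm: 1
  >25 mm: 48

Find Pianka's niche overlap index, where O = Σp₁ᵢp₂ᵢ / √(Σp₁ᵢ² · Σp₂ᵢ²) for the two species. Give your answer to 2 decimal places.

Proportions for population P4 (n=227): 1/227=0.0044, 61/227=0.2687, 54/227=0.2379, 11/227=0.0485, 7/227=0.0308, 39/227=0.1718, 14/227=0.0617, 28/227=0.1233, 12/227=0.0529
Proportions for population P2 (n=157): 8/157=0.0510, 14/157=0.0892, 2/157=0.0127, 7/157=0.0446, 3/157=0.0191, 34/157=0.2166, 40/157=0.2548, 1/157=0.0064, 48/157=0.3057
Σ p₁ᵢp₂ᵢ = 0.000224 + 0.023968 + 0.003021 + 0.002163 + 0.000588 + 0.037212 + 0.015721 + 0.000789 + 0.016172 = 0.099858
Σp_1ᵢ² = 0.0044² + 0.2687² + 0.2379² + 0.0485² + 0.0308² + 0.1718² + 0.0617² + 0.1233² + 0.0529² = 0.000019 + 0.072200 + 0.056596 + 0.002352 + 0.000949 + 0.029515 + 0.003807 + 0.015203 + 0.002798 = 0.183439
Σp_2ᵢ² = 0.0510² + 0.0892² + 0.0127² + 0.0446² + 0.0191² + 0.2166² + 0.2548² + 0.0064² + 0.3057² = 0.002601 + 0.007957 + 0.000161 + 0.001989 + 0.000365 + 0.046916 + 0.064923 + 0.000041 + 0.093452 = 0.218405
O = 0.099858 / √(0.183439 × 0.218405) = 0.099858 / 0.2001599 = 0.4989

0.50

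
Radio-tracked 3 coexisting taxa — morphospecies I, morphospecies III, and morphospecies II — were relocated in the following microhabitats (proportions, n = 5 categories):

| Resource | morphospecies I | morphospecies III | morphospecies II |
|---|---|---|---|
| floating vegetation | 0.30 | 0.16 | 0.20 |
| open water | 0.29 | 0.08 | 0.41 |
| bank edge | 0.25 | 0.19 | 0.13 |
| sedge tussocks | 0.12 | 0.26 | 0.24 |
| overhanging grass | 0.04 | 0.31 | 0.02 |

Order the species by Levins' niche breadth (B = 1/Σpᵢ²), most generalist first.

morphospecies III > morphospecies I > morphospecies II

Σp_Iᵢ² = 0.30² + 0.29² + 0.25² + 0.12² + 0.04² = 0.0900 + 0.0841 + 0.0625 + 0.0144 + 0.0016 = 0.2526
B_I = 1 / 0.2526 = 3.9588
Σp_IIIᵢ² = 0.16² + 0.08² + 0.19² + 0.26² + 0.31² = 0.0256 + 0.0064 + 0.0361 + 0.0676 + 0.0961 = 0.2318
B_III = 1 / 0.2318 = 4.3141
Σp_IIᵢ² = 0.20² + 0.41² + 0.13² + 0.24² + 0.02² = 0.0400 + 0.1681 + 0.0169 + 0.0576 + 0.0004 = 0.2830
B_II = 1 / 0.2830 = 3.5336
Ranking by B (broadest → narrowest): morphospecies III (4.31) > morphospecies I (3.96) > morphospecies II (3.53)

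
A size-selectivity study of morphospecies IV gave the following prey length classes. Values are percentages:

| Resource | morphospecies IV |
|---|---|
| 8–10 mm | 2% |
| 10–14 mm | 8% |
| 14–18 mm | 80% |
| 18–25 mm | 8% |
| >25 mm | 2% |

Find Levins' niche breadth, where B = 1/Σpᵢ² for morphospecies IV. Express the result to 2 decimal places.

1.53

Convert percentages to proportions (divide by 100).
Σpᵢ² = 0.02² + 0.08² + 0.80² + 0.08² + 0.02² = 0.0004 + 0.0064 + 0.6400 + 0.0064 + 0.0004 = 0.6536
B = 1 / 0.6536 = 1.5300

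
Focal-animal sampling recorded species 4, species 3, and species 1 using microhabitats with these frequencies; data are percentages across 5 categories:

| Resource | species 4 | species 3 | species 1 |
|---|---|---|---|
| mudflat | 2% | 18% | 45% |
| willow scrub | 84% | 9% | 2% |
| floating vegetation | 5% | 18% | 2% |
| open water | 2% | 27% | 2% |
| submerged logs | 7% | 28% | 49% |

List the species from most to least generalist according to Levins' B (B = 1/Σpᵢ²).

Convert percentages to proportions (divide by 100).
Σp_4ᵢ² = 0.02² + 0.84² + 0.05² + 0.02² + 0.07² = 0.0004 + 0.7056 + 0.0025 + 0.0004 + 0.0049 = 0.7138
B_4 = 1 / 0.7138 = 1.4010
Σp_3ᵢ² = 0.18² + 0.09² + 0.18² + 0.27² + 0.28² = 0.0324 + 0.0081 + 0.0324 + 0.0729 + 0.0784 = 0.2242
B_3 = 1 / 0.2242 = 4.4603
Σp_1ᵢ² = 0.45² + 0.02² + 0.02² + 0.02² + 0.49² = 0.2025 + 0.0004 + 0.0004 + 0.0004 + 0.2401 = 0.4438
B_1 = 1 / 0.4438 = 2.2533
Ranking by B (broadest → narrowest): species 3 (4.46) > species 1 (2.25) > species 4 (1.40)

species 3 > species 1 > species 4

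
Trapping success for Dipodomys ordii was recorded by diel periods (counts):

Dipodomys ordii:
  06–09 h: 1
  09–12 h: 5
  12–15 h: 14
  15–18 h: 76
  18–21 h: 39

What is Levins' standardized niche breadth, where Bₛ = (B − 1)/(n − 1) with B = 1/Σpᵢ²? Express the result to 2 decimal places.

Proportions for Dipodomys ordii (n=135): 1/135=0.0074, 5/135=0.0370, 14/135=0.1037, 76/135=0.5630, 39/135=0.2889
Σpᵢ² = 0.0074² + 0.0370² + 0.1037² + 0.5630² + 0.2889² = 0.000055 + 0.001369 + 0.010754 + 0.316969 + 0.083463 = 0.412610
B = 1 / 0.412610 = 2.4236
Bₛ = (B − 1)/(n − 1) = (2.4236 − 1)/(5 − 1) = 1.4236/4 = 0.3559

0.36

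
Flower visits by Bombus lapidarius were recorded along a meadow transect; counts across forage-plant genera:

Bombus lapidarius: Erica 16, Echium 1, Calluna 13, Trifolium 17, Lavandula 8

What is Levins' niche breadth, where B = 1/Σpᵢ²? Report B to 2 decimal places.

Proportions for Bombus lapidarius (n=55): 16/55=0.2909, 1/55=0.0182, 13/55=0.2364, 17/55=0.3091, 8/55=0.1455
Σpᵢ² = 0.2909² + 0.0182² + 0.2364² + 0.3091² + 0.1455² = 0.084623 + 0.000331 + 0.055885 + 0.095543 + 0.021170 = 0.257552
B = 1 / 0.257552 = 3.8827

3.88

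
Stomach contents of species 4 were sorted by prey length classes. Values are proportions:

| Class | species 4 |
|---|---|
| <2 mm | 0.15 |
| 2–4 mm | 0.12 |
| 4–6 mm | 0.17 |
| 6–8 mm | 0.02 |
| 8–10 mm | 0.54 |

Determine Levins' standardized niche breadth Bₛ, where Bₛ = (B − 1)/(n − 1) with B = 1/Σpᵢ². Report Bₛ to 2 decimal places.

Σpᵢ² = 0.15² + 0.12² + 0.17² + 0.02² + 0.54² = 0.0225 + 0.0144 + 0.0289 + 0.0004 + 0.2916 = 0.3578
B = 1 / 0.3578 = 2.7949
Bₛ = (B − 1)/(n − 1) = (2.7949 − 1)/(5 − 1) = 1.7949/4 = 0.4487

0.45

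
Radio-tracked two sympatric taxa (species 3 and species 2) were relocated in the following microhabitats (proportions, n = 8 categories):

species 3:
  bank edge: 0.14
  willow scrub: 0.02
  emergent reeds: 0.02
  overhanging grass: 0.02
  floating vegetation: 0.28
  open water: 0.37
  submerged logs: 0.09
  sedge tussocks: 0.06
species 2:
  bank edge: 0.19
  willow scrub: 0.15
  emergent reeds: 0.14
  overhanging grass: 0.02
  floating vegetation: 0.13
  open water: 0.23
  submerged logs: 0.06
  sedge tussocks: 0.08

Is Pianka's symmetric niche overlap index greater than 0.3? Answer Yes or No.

Yes

Σ p₁ᵢp₂ᵢ = 0.0266 + 0.0030 + 0.0028 + 0.0004 + 0.0364 + 0.0851 + 0.0054 + 0.0048 = 0.1645
Σp_1ᵢ² = 0.14² + 0.02² + 0.02² + 0.02² + 0.28² + 0.37² + 0.09² + 0.06² = 0.0196 + 0.0004 + 0.0004 + 0.0004 + 0.0784 + 0.1369 + 0.0081 + 0.0036 = 0.2478
Σp_2ᵢ² = 0.19² + 0.15² + 0.14² + 0.02² + 0.13² + 0.23² + 0.06² + 0.08² = 0.0361 + 0.0225 + 0.0196 + 0.0004 + 0.0169 + 0.0529 + 0.0036 + 0.0064 = 0.1584
O = 0.1645 / √(0.2478 × 0.1584) = 0.1645 / 0.19812 = 0.8303
O = 0.8303 > 0.3 → Yes.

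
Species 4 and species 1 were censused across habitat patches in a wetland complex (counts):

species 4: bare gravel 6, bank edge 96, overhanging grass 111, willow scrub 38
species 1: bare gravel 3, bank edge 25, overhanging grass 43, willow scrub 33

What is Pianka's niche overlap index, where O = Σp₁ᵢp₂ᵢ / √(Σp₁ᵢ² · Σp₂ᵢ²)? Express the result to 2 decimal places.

0.93

Proportions for species 4 (n=251): 6/251=0.0239, 96/251=0.3825, 111/251=0.4422, 38/251=0.1514
Proportions for species 1 (n=104): 3/104=0.0288, 25/104=0.2404, 43/104=0.4135, 33/104=0.3173
Σ p₁ᵢp₂ᵢ = 0.000688 + 0.091953 + 0.182850 + 0.048039 = 0.323530
Σp_1ᵢ² = 0.0239² + 0.3825² + 0.4422² + 0.1514² = 0.000571 + 0.146306 + 0.195541 + 0.022922 = 0.365340
Σp_2ᵢ² = 0.0288² + 0.2404² + 0.4135² + 0.3173² = 0.000829 + 0.057792 + 0.170982 + 0.100679 = 0.330282
O = 0.323530 / √(0.365340 × 0.330282) = 0.323530 / 0.3473690 = 0.9314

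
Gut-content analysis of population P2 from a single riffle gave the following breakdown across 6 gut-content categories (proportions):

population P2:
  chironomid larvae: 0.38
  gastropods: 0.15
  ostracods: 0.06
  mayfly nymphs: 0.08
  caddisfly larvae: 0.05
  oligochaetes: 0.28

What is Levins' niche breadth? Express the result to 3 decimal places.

3.879

Σpᵢ² = 0.38² + 0.15² + 0.06² + 0.08² + 0.05² + 0.28² = 0.1444 + 0.0225 + 0.0036 + 0.0064 + 0.0025 + 0.0784 = 0.2578
B = 1 / 0.2578 = 3.87898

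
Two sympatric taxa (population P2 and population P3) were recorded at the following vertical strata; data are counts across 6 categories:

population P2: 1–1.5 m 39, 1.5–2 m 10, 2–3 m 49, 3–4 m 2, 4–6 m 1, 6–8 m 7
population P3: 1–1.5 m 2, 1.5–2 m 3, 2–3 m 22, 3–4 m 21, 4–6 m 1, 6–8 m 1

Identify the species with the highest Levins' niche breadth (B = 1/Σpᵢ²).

population P2

Proportions for population P2 (n=108): 39/108=0.3611, 10/108=0.0926, 49/108=0.4537, 2/108=0.0185, 1/108=0.0093, 7/108=0.0648
Proportions for population P3 (n=50): 2/50=0.0400, 3/50=0.0600, 22/50=0.4400, 21/50=0.4200, 1/50=0.0200, 1/50=0.0200
Σp_P2ᵢ² = 0.3611² + 0.0926² + 0.4537² + 0.0185² + 0.0093² + 0.0648² = 0.130393 + 0.008575 + 0.205844 + 0.000342 + 0.000086 + 0.004199 = 0.349439
B_P2 = 1 / 0.349439 = 2.8617
Σp_P3ᵢ² = 0.0400² + 0.0600² + 0.4400² + 0.4200² + 0.0200² + 0.0200² = 0.001600 + 0.003600 + 0.193600 + 0.176400 + 0.000400 + 0.000400 = 0.376000
B_P3 = 1 / 0.376000 = 2.6596
Highest B → broadest niche (most generalist): population P2 (B = 2.86).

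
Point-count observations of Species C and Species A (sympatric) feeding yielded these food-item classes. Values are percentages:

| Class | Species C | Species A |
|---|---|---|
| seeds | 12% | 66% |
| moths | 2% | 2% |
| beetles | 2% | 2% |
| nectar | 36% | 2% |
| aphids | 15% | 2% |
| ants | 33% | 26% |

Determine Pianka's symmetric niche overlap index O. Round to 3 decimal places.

0.471

Convert percentages to proportions (divide by 100).
Σ p₁ᵢp₂ᵢ = 0.0792 + 0.0004 + 0.0004 + 0.0072 + 0.0030 + 0.0858 = 0.1760
Σp_1ᵢ² = 0.12² + 0.02² + 0.02² + 0.36² + 0.15² + 0.33² = 0.0144 + 0.0004 + 0.0004 + 0.1296 + 0.0225 + 0.1089 = 0.2762
Σp_2ᵢ² = 0.66² + 0.02² + 0.02² + 0.02² + 0.02² + 0.26² = 0.4356 + 0.0004 + 0.0004 + 0.0004 + 0.0004 + 0.0676 = 0.5048
O = 0.1760 / √(0.2762 × 0.5048) = 0.1760 / 0.373398 = 0.47135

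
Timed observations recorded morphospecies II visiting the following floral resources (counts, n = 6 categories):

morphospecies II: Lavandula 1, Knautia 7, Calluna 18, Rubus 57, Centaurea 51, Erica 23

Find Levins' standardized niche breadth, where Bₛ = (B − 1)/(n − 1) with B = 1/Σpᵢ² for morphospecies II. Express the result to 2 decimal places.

0.53

Proportions for morphospecies II (n=157): 1/157=0.0064, 7/157=0.0446, 18/157=0.1146, 57/157=0.3631, 51/157=0.3248, 23/157=0.1465
Σpᵢ² = 0.0064² + 0.0446² + 0.1146² + 0.3631² + 0.3248² + 0.1465² = 0.000041 + 0.001989 + 0.013133 + 0.131842 + 0.105495 + 0.021462 = 0.273962
B = 1 / 0.273962 = 3.6501
Bₛ = (B − 1)/(n − 1) = (3.6501 − 1)/(6 − 1) = 2.6501/5 = 0.5300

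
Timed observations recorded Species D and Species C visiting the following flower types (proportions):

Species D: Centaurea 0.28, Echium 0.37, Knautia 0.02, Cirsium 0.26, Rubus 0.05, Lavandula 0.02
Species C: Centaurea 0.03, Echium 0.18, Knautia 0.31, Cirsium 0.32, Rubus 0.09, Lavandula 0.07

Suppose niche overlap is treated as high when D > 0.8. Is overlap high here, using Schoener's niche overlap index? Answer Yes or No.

No

Σ|p₁ᵢ − p₂ᵢ| = 0.25 + 0.19 + 0.29 + 0.06 + 0.04 + 0.05 = 0.88
D = 1 − ½ × 0.88 = 1 − 0.440 = 0.5600
D = 0.5600 < 0.8 → No.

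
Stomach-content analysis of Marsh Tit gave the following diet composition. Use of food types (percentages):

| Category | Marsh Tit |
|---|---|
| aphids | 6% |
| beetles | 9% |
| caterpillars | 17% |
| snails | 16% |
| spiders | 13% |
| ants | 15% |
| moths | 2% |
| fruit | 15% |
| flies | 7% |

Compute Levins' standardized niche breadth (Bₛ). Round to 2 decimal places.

0.81

Convert percentages to proportions (divide by 100).
Σpᵢ² = 0.06² + 0.09² + 0.17² + 0.16² + 0.13² + 0.15² + 0.02² + 0.15² + 0.07² = 0.0036 + 0.0081 + 0.0289 + 0.0256 + 0.0169 + 0.0225 + 0.0004 + 0.0225 + 0.0049 = 0.1334
B = 1 / 0.1334 = 7.4963
Bₛ = (B − 1)/(n − 1) = (7.4963 − 1)/(9 − 1) = 6.4963/8 = 0.8120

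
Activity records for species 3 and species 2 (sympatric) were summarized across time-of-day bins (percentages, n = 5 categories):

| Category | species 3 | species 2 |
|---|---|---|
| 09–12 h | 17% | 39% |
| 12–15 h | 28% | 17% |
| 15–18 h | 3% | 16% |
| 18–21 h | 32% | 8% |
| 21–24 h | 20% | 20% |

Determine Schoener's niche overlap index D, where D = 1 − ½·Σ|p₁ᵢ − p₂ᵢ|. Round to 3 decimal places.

0.650

Convert percentages to proportions (divide by 100).
Σ|p₁ᵢ − p₂ᵢ| = 0.22 + 0.11 + 0.13 + 0.24 + 0.00 = 0.70
D = 1 − ½ × 0.70 = 1 − 0.350 = 0.65000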